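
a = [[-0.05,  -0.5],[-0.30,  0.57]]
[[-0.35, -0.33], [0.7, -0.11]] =a @ [[-0.86, 1.36], [0.78, 0.52]]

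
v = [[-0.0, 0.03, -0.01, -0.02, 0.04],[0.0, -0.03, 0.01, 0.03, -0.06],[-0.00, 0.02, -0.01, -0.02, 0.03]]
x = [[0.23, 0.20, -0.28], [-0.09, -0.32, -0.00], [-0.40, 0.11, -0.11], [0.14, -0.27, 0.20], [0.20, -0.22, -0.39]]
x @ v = [[0.0, -0.0, 0.00, 0.01, -0.01],[0.00, 0.01, -0.00, -0.01, 0.02],[0.00, -0.02, 0.01, 0.01, -0.03],[0.0, 0.02, -0.01, -0.01, 0.03],[0.0, 0.00, -0.00, -0.00, 0.01]]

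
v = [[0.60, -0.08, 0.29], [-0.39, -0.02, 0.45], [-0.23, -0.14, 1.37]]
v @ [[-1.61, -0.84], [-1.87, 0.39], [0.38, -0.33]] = [[-0.71, -0.63], [0.84, 0.17], [1.15, -0.31]]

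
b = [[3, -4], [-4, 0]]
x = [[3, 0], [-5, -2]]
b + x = [[6, -4], [-9, -2]]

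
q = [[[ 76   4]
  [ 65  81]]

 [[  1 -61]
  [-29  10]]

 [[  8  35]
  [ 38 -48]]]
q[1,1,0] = -29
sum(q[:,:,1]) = 21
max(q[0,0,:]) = 76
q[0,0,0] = 76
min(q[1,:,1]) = -61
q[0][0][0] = 76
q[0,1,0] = 65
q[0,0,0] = 76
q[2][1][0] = 38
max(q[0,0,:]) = 76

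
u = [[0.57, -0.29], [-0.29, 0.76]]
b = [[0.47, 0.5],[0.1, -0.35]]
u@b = [[0.24, 0.39], [-0.06, -0.41]]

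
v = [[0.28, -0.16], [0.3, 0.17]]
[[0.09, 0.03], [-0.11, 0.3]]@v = [[0.03,-0.01], [0.06,0.07]]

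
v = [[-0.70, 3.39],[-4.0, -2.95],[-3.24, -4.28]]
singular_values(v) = [7.53, 2.96]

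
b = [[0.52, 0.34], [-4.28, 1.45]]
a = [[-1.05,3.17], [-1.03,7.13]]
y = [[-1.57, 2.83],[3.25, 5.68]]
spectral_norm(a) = 7.92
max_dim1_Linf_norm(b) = 4.28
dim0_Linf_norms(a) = [1.05, 7.13]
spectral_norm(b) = 4.54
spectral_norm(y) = 6.80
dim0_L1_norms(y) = [4.82, 8.51]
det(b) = 2.21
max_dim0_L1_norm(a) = 10.3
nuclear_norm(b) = 5.02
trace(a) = 6.08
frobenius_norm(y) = 7.30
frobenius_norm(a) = 7.94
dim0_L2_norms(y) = [3.61, 6.35]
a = b + y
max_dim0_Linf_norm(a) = 7.13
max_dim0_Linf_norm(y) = 5.68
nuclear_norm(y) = 9.46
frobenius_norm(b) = 4.56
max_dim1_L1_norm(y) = 8.93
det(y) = -18.12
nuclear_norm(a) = 8.46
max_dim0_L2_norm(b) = 4.31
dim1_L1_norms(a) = [4.22, 8.16]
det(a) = -4.22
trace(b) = 1.97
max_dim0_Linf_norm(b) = 4.28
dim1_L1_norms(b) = [0.86, 5.73]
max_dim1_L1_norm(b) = 5.73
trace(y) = 4.11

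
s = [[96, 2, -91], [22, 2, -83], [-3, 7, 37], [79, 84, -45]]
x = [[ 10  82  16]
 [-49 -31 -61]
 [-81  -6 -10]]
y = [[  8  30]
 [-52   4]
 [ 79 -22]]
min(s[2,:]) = -3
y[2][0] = 79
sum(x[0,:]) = 108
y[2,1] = -22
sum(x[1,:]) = -141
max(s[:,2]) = 37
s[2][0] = -3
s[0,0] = 96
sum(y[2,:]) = 57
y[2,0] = 79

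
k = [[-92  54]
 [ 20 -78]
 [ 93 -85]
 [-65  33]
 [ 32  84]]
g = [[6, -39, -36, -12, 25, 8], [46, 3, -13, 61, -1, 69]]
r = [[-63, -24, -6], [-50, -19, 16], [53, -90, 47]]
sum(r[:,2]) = 57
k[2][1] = -85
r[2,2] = 47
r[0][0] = -63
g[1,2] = -13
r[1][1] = -19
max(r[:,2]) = 47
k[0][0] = -92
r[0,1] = -24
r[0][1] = -24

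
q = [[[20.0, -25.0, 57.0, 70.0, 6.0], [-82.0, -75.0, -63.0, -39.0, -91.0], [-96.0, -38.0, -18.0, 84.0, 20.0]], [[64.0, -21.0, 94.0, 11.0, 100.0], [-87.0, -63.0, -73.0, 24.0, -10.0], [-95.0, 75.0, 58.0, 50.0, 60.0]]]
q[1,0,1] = -21.0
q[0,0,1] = -25.0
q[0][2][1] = -38.0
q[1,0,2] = 94.0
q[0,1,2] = -63.0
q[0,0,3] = 70.0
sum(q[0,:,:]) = -270.0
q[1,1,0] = -87.0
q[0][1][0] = -82.0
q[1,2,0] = -95.0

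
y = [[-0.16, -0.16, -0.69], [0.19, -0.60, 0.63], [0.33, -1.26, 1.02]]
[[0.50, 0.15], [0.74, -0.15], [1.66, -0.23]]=y @ [[-1.82, 2.06], [-1.71, 0.13], [0.10, -0.73]]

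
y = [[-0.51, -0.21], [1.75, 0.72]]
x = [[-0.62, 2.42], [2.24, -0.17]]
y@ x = [[-0.15, -1.20], [0.53, 4.11]]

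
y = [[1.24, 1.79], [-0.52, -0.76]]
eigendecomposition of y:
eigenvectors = [[0.92,-0.82], [-0.38,0.58]]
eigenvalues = [0.5, -0.02]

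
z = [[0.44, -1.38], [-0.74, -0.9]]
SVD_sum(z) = [[-0.04, -1.37], [-0.03, -0.92]] + [[0.48, -0.01], [-0.71, 0.02]]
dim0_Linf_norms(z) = [0.74, 1.38]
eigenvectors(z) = [[0.93, 0.59], [-0.37, 0.81]]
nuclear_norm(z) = 2.51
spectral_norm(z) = 1.65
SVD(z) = [[0.83, 0.56], [0.56, -0.83]] @ diag([1.648074830303206, 0.8599124104936846]) @ [[-0.03,-1.0], [1.00,-0.03]]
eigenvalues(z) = [0.98, -1.44]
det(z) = -1.42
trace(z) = -0.46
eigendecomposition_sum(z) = [[0.76,-0.56], [-0.30,0.22]] + [[-0.32, -0.82], [-0.44, -1.12]]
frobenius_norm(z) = 1.86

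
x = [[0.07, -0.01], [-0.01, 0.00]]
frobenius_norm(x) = 0.07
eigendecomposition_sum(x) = [[0.07, -0.01], [-0.01, 0.00]] + [[-0.00, -0.00], [-0.0, -0.0]]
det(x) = -0.00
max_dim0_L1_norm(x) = 0.08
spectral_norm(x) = 0.07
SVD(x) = [[-0.99, 0.14], [0.14, 0.99]] @ diag([0.07140054944640262, 0.001400549446402591]) @ [[-0.99, 0.14], [-0.14, -0.99]]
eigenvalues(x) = [0.07, -0.0]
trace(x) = 0.07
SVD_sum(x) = [[0.07, -0.01], [-0.01, 0.00]] + [[-0.00, -0.0], [-0.0, -0.00]]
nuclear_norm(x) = 0.07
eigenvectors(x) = [[0.99, 0.14], [-0.14, 0.99]]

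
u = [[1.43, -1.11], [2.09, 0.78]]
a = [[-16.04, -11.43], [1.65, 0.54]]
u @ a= [[-24.77, -16.94], [-32.24, -23.47]]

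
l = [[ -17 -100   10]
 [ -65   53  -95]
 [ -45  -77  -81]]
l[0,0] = -17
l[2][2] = -81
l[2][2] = -81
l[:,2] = [10, -95, -81]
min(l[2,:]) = -81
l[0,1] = -100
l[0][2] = 10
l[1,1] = 53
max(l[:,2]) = 10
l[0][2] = 10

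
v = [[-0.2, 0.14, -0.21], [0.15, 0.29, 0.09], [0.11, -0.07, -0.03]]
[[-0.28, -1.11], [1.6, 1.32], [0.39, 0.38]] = v@[[5.25, 4.9], [3.28, 1.51], [-1.49, 1.61]]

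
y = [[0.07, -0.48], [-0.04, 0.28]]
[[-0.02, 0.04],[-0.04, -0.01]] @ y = [[-0.00, 0.02], [-0.0, 0.02]]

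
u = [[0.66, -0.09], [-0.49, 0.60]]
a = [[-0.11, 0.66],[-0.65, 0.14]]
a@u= [[-0.4, 0.41], [-0.50, 0.14]]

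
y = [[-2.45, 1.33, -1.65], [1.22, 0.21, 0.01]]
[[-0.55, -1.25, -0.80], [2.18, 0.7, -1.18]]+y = [[-3.00, 0.08, -2.45], [3.4, 0.91, -1.17]]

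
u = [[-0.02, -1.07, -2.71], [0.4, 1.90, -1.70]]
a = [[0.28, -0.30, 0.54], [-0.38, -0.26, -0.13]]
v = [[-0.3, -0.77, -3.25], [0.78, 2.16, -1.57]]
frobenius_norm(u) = 3.89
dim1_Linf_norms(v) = [3.25, 2.16]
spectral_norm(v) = 3.63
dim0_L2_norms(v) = [0.84, 2.29, 3.61]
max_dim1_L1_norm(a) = 1.12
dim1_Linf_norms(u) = [2.71, 1.9]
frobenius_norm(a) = 0.83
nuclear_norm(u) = 5.41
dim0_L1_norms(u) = [0.42, 2.97, 4.41]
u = v + a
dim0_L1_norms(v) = [1.08, 2.93, 4.82]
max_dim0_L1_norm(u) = 4.41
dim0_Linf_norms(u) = [0.4, 1.9, 2.71]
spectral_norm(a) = 0.70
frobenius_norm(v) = 4.36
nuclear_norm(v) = 6.04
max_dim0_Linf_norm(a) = 0.54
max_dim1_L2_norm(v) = 3.35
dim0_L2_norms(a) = [0.47, 0.4, 0.56]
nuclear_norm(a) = 1.14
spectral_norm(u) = 3.21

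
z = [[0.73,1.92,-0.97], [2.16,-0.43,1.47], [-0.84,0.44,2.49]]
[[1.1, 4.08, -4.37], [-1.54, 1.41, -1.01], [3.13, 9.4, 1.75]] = z @[[-0.94, -0.57, -1.17], [1.29, 3.81, -1.54], [0.71, 2.91, 0.58]]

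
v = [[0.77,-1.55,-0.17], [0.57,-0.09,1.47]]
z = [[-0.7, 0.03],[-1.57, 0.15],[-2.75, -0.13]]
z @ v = [[-0.52,  1.08,  0.16], [-1.12,  2.42,  0.49], [-2.19,  4.27,  0.28]]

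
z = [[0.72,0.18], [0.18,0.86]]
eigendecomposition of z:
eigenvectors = [[-0.83, -0.56],[0.56, -0.83]]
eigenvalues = [0.6, 0.98]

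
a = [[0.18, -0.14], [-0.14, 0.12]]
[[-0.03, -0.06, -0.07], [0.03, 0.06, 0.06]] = a @ [[0.02, 0.67, -0.23], [0.26, 1.28, 0.19]]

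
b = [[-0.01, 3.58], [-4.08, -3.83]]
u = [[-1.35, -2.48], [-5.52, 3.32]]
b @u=[[-19.75, 11.91],[26.65, -2.60]]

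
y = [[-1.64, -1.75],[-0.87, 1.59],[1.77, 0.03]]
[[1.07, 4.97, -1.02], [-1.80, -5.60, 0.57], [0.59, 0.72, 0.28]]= y @ [[0.35, 0.46, 0.15], [-0.94, -3.27, 0.44]]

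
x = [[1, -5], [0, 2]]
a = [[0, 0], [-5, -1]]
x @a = [[25, 5], [-10, -2]]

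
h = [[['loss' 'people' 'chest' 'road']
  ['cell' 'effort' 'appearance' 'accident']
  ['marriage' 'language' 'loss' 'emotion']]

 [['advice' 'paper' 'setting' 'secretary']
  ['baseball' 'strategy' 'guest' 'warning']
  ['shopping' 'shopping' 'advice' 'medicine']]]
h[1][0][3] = 'secretary'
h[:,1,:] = [['cell', 'effort', 'appearance', 'accident'], ['baseball', 'strategy', 'guest', 'warning']]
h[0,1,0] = 'cell'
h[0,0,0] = 'loss'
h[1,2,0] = 'shopping'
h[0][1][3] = 'accident'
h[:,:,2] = [['chest', 'appearance', 'loss'], ['setting', 'guest', 'advice']]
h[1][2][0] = 'shopping'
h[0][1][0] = 'cell'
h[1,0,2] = 'setting'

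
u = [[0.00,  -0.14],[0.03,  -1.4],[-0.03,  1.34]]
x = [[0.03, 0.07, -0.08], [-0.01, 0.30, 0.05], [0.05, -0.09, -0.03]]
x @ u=[[0.0, -0.21], [0.01, -0.35], [-0.0, 0.08]]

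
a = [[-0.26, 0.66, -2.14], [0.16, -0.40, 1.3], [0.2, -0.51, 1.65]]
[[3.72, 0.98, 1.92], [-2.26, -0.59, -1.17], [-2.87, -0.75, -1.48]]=a @ [[0.57, 0.26, 1.18],[0.44, -0.56, -1.29],[-1.67, -0.66, -1.44]]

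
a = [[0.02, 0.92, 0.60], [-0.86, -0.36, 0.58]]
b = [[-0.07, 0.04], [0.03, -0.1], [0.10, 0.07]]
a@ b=[[0.09, -0.05], [0.11, 0.04]]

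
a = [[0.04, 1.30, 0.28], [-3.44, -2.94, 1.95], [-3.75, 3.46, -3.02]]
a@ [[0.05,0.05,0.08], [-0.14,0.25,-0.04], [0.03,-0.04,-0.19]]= [[-0.17, 0.32, -0.10], [0.3, -0.98, -0.53], [-0.76, 0.8, 0.14]]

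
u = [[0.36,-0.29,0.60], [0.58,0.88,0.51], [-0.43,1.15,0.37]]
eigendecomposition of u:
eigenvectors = [[(0.67+0j), 0.67-0.00j, 0.17+0.00j], [(0.01-0.34j), 0.01+0.34j, 0.72+0.00j], [(-0.33+0.57j), (-0.33-0.57j), 0.67+0.00j]]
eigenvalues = [(0.06+0.66j), (0.06-0.66j), (1.49+0j)]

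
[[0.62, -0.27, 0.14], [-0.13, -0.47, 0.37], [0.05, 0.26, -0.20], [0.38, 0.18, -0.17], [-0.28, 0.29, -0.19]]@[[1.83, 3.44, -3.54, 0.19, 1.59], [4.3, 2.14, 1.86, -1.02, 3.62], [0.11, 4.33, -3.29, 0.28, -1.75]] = [[-0.01,2.16,-3.16,0.43,-0.24], [-2.22,0.15,-1.63,0.56,-2.56], [1.19,-0.14,0.96,-0.31,1.37], [1.45,0.96,-0.45,-0.16,1.55], [0.71,-1.17,2.16,-0.40,0.94]]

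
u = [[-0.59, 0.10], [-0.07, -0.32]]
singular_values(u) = [0.6, 0.33]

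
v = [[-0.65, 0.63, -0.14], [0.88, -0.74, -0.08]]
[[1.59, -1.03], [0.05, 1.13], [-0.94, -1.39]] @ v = [[-1.94, 1.76, -0.14], [0.96, -0.80, -0.1], [-0.61, 0.44, 0.24]]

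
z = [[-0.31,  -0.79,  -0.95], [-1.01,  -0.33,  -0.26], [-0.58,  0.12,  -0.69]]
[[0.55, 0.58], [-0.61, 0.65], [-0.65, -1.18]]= z@[[0.95, -0.23], [-1.03, -2.42], [-0.03, 1.48]]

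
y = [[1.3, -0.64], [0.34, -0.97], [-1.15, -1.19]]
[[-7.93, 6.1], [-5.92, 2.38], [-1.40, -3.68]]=y @ [[-3.74, 4.21], [4.79, -0.98]]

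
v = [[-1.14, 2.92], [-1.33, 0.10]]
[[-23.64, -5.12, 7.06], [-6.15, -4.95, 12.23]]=v@ [[4.14,3.70,-9.29], [-6.48,-0.31,-1.21]]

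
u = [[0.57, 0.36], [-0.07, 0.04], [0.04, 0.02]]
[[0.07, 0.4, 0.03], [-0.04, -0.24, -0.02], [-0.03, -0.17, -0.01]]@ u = [[0.01, 0.04],[-0.01, -0.02],[-0.01, -0.02]]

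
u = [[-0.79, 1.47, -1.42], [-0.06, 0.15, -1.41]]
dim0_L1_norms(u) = [0.85, 1.62, 2.83]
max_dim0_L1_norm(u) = 2.83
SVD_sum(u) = [[-0.63, 1.18, -1.68], [-0.35, 0.66, -0.94]] + [[-0.16, 0.29, 0.26], [0.29, -0.51, -0.47]]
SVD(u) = [[-0.87, -0.49], [-0.49, 0.87]] @ diag([2.464048148233477, 0.8625930229182086]) @ [[0.29, -0.55, 0.78], [0.39, -0.68, -0.62]]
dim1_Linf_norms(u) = [1.47, 1.41]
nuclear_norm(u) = 3.33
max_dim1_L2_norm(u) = 2.19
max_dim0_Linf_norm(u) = 1.47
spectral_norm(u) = 2.46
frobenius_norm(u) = 2.61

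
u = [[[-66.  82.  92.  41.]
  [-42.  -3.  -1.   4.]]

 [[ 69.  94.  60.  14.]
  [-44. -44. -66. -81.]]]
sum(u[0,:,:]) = 107.0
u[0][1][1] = -3.0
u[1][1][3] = -81.0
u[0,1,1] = -3.0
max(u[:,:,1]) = 94.0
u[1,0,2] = 60.0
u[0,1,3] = 4.0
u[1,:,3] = [14.0, -81.0]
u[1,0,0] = 69.0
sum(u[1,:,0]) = 25.0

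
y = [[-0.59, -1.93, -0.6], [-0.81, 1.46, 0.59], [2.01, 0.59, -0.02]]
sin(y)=[[-0.53, -1.24, -0.37], [-0.68, 0.65, 0.3], [1.73, 0.80, 0.08]]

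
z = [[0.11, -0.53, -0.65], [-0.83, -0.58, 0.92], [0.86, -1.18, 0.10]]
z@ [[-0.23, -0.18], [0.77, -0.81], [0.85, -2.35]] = [[-0.99, 1.94], [0.53, -1.54], [-1.02, 0.57]]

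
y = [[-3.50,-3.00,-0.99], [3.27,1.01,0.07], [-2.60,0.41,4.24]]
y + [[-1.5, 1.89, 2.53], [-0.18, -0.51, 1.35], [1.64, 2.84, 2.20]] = [[-5.00,-1.11,1.54], [3.09,0.5,1.42], [-0.96,3.25,6.44]]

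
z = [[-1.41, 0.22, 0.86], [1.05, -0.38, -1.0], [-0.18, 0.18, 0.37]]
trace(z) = -1.42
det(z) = 0.00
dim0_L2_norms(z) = [1.77, 0.47, 1.37]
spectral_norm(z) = 2.26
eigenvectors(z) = [[-0.76,-0.14,0.21],[0.63,0.88,-0.8],[-0.14,-0.46,0.56]]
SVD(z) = [[-0.73,-0.61,0.31], [0.66,-0.51,0.55], [-0.18,0.61,0.77]] @ diag([2.2596136524421095, 0.34472813041617756, 0.002942413464300095]) @ [[0.78, -0.20, -0.6], [0.61, 0.49, 0.62], [0.17, -0.85, 0.5]]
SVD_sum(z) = [[-1.28,0.32,0.99],[1.16,-0.29,-0.89],[-0.31,0.08,0.24]] + [[-0.13, -0.1, -0.13],  [-0.11, -0.09, -0.11],  [0.13, 0.10, 0.13]] + [[0.0,-0.00,0.00], [0.0,-0.00,0.0], [0.0,-0.0,0.00]]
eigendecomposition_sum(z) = [[-1.44, 0.17, 0.78], [1.18, -0.14, -0.64], [-0.26, 0.03, 0.14]] + [[0.01,0.02,0.02], [-0.07,-0.12,-0.14], [0.04,0.06,0.07]] + [[0.02, 0.03, 0.06], [-0.06, -0.13, -0.22], [0.04, 0.09, 0.16]]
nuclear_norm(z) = 2.61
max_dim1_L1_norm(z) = 2.49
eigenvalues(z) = [-1.43, -0.03, 0.05]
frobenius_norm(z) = 2.29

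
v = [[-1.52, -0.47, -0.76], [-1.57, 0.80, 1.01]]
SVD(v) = [[-0.56, -0.83], [-0.83, 0.56]] @ diag([2.227012397290486, 1.5080834798891216]) @ [[0.97, -0.18, -0.19], [0.26, 0.55, 0.79]]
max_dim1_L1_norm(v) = 3.38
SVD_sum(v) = [[-1.20, 0.22, 0.23],[-1.79, 0.33, 0.34]] + [[-0.32, -0.69, -0.99], [0.22, 0.47, 0.67]]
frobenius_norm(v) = 2.69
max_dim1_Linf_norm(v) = 1.57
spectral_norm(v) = 2.23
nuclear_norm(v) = 3.74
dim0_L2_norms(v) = [2.19, 0.93, 1.26]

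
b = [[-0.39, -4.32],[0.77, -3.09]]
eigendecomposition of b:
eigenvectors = [[0.92+0.00j, (0.92-0j)],  [(0.29-0.26j), 0.29+0.26j]]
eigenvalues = [(-1.74+1.23j), (-1.74-1.23j)]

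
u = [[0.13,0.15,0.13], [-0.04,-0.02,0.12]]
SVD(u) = [[-0.98, -0.18], [-0.18, 0.98]] @ diag([0.2400587773038197, 0.12276719203189065]) @ [[-0.50,-0.6,-0.62], [-0.51,-0.38,0.78]]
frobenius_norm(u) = 0.27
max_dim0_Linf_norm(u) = 0.15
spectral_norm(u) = 0.24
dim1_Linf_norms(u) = [0.15, 0.12]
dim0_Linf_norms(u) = [0.13, 0.15, 0.13]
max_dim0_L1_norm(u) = 0.25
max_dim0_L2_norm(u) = 0.18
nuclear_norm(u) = 0.36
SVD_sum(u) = [[0.12, 0.14, 0.15],  [0.02, 0.03, 0.03]] + [[0.01, 0.01, -0.02], [-0.06, -0.05, 0.09]]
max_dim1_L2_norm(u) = 0.24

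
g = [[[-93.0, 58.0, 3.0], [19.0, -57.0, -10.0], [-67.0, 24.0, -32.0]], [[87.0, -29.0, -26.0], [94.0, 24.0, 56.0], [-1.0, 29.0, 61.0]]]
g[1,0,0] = 87.0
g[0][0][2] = 3.0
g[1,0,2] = -26.0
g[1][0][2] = -26.0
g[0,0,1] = 58.0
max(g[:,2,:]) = 61.0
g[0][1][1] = -57.0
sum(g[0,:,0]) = -141.0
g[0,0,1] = 58.0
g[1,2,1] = 29.0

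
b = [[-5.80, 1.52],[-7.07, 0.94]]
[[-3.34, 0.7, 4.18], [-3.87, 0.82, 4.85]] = b @ [[0.52,  -0.11,  -0.65], [-0.21,  0.04,  0.27]]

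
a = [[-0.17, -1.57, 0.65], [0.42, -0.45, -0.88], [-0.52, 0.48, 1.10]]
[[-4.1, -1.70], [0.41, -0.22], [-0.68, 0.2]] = a@[[3.06, -2.86], [2.22, 0.77], [-0.14, -1.51]]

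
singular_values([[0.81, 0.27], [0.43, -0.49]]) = [0.92, 0.56]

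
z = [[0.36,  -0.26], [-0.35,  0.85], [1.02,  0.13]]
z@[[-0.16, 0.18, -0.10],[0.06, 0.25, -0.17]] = [[-0.07,-0.00,0.01], [0.11,0.15,-0.11], [-0.16,0.22,-0.12]]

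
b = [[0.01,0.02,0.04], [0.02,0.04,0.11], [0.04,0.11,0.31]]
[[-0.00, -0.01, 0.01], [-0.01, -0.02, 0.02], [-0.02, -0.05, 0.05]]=b @ [[-0.10, 0.01, -0.01], [0.05, -0.12, 0.12], [-0.07, -0.11, 0.11]]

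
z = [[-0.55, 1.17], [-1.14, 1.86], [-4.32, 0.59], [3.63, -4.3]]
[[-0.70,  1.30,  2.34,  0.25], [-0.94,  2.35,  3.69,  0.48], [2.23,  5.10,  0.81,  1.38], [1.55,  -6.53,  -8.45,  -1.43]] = z @ [[-0.64, -1.1, 0.09, -0.31], [-0.90, 0.59, 2.04, 0.07]]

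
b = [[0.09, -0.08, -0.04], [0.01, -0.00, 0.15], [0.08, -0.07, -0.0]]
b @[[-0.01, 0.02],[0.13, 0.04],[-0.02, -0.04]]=[[-0.01, 0.00], [-0.0, -0.01], [-0.01, -0.0]]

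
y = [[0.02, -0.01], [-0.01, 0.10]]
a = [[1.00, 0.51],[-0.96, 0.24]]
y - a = [[-0.98, -0.52],[0.95, -0.14]]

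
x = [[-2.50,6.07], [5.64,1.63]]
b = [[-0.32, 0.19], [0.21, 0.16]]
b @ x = [[1.87, -1.63], [0.38, 1.54]]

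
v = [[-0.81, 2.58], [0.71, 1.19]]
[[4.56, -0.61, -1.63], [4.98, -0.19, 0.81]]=v @[[2.65, 0.09, 1.44],[2.60, -0.21, -0.18]]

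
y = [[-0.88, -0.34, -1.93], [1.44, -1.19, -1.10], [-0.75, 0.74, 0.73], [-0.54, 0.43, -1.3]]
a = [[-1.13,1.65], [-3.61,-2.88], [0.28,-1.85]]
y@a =[[1.68, 3.10], [2.36, 7.84], [-1.62, -4.72], [-1.31, 0.28]]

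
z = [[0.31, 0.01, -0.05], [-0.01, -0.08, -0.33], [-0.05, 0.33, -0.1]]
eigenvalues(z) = [(0.31+0j), (-0.09+0.33j), (-0.09-0.33j)]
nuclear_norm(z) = 1.00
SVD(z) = [[0.07, 0.55, -0.83], [0.60, 0.64, 0.47], [0.79, -0.53, -0.29]] @ diag([0.35521016887038104, 0.34687085172372467, 0.29833931714665635]) @ [[-0.07,0.6,-0.79], [0.55,-0.64,-0.53], [-0.83,-0.47,-0.29]]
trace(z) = 0.13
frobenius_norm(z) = 0.58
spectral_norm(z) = 0.36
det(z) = 0.04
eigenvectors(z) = [[-1.00+0.00j, -0.03+0.06j, (-0.03-0.06j)], [-0.05+0.00j, (-0.71+0j), -0.71-0.00j], [(0.08+0j), -0.03+0.70j, -0.03-0.70j]]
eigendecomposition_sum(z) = [[(0.31+0j),-0.01-0.00j,-0.03+0.00j], [(0.01+0j),-0.00-0.00j,-0.00+0.00j], [-0.03+0.00j,0.00+0.00j,-0j]] + [[(-0+0j), (0.01+0.01j), (-0.01+0.01j)], [(-0.01-0.01j), -0.04+0.17j, -0.16-0.05j], [-0.01+0.01j, (0.16+0.05j), (-0.05+0.16j)]] + [[(-0-0j),0.01-0.01j,-0.01-0.01j], [-0.01+0.01j,(-0.04-0.17j),-0.16+0.05j], [-0.01-0.01j,0.16-0.05j,(-0.05-0.16j)]]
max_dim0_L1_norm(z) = 0.48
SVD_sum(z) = [[-0.00,0.01,-0.02],[-0.01,0.13,-0.17],[-0.02,0.17,-0.22]] + [[0.11, -0.12, -0.1], [0.12, -0.14, -0.12], [-0.10, 0.12, 0.10]] + [[0.21, 0.12, 0.07], [-0.12, -0.07, -0.04], [0.07, 0.04, 0.02]]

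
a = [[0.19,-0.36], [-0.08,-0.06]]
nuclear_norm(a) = 0.51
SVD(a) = [[-1.0, -0.04], [-0.04, 1.0]] @ diag([0.4073851089819312, 0.09867812817326858]) @ [[-0.46, 0.89], [-0.89, -0.46]]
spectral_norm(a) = 0.41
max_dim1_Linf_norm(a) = 0.36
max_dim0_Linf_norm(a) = 0.36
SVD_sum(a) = [[0.19, -0.36], [0.01, -0.01]] + [[0.0, 0.0], [-0.09, -0.05]]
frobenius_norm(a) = 0.42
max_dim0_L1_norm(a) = 0.42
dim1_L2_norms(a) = [0.41, 0.1]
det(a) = -0.04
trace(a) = 0.13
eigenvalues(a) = [0.28, -0.15]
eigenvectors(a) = [[0.97,  0.73], [-0.23,  0.68]]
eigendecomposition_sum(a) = [[0.22, -0.24], [-0.05, 0.06]] + [[-0.03, -0.12], [-0.03, -0.12]]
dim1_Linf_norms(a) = [0.36, 0.08]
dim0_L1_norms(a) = [0.27, 0.42]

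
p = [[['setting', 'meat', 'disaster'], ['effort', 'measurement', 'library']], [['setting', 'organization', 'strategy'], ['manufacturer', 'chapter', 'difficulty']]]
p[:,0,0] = ['setting', 'setting']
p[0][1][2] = 'library'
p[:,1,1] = ['measurement', 'chapter']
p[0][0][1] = 'meat'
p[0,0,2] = 'disaster'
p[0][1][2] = 'library'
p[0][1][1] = 'measurement'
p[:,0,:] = [['setting', 'meat', 'disaster'], ['setting', 'organization', 'strategy']]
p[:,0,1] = ['meat', 'organization']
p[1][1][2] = 'difficulty'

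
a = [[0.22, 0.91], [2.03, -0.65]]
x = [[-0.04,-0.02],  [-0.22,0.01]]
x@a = [[-0.05,-0.02], [-0.03,-0.21]]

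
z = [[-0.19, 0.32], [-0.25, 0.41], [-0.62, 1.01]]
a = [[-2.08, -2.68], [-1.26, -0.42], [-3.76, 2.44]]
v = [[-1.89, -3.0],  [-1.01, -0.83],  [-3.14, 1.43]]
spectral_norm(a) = 4.61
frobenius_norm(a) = 5.78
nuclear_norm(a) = 8.09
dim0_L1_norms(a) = [7.1, 5.54]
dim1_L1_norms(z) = [0.51, 0.66, 1.63]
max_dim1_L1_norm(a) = 6.2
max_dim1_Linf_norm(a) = 3.76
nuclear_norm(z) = 1.34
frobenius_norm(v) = 5.12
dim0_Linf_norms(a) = [3.76, 2.68]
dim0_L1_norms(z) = [1.06, 1.74]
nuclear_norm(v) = 7.21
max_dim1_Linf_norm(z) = 1.01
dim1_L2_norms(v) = [3.55, 1.31, 3.45]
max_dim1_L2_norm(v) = 3.55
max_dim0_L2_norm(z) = 1.14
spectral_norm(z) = 1.33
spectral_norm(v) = 3.94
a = z + v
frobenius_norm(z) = 1.33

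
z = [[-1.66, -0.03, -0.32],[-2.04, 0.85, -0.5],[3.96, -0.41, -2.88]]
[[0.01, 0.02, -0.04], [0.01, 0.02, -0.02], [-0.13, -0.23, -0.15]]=z@[[-0.01, -0.02, 0.01], [0.01, 0.01, 0.04], [0.03, 0.05, 0.06]]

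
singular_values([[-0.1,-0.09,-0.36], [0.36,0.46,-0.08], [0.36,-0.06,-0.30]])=[0.65, 0.49, 0.23]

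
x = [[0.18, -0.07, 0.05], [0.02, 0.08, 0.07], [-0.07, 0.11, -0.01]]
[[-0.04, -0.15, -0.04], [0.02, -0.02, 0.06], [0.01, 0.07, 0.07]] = x @ [[-0.42, -0.72, -0.04],[-0.13, 0.13, 0.61],[0.61, -0.17, 0.21]]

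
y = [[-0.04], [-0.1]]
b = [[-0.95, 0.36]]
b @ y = [[0.00]]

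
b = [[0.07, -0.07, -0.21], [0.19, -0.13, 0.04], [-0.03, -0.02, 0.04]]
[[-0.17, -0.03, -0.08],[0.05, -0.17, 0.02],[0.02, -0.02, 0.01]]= b @ [[0.31, -0.22, 0.15], [0.33, 0.90, 0.18], [0.78, -0.22, 0.39]]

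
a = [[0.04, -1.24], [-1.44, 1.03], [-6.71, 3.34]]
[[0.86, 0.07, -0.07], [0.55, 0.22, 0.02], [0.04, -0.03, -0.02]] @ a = [[0.4, -1.23],[-0.43, -0.39],[0.18, -0.15]]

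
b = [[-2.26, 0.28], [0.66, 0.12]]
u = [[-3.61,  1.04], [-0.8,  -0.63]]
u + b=[[-5.87, 1.32],[-0.14, -0.51]]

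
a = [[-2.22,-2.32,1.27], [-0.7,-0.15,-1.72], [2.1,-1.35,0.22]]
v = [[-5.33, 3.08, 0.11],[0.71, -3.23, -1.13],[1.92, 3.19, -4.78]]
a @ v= [[12.62, 4.71, -3.69],[0.32, -7.16, 8.31],[-11.73, 11.53, 0.7]]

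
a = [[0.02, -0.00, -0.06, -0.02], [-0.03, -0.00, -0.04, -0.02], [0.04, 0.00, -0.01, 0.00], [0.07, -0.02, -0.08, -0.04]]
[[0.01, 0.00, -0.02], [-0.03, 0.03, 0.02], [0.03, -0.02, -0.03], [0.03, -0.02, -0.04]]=a@[[0.80, -0.69, -0.61], [0.55, -0.62, -0.27], [0.22, -0.38, 0.52], [-0.11, 0.43, -1.07]]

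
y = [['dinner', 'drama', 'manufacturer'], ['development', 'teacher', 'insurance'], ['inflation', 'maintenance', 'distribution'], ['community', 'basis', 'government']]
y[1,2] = 'insurance'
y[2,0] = 'inflation'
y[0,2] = 'manufacturer'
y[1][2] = 'insurance'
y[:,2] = ['manufacturer', 'insurance', 'distribution', 'government']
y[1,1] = 'teacher'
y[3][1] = 'basis'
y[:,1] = ['drama', 'teacher', 'maintenance', 'basis']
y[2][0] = 'inflation'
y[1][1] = 'teacher'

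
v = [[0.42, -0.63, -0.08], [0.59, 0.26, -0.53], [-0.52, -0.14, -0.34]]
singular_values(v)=[0.93, 0.71, 0.57]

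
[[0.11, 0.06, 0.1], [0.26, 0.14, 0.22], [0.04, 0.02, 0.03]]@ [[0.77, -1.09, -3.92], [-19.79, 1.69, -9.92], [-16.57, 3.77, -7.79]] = [[-2.76, 0.36, -1.81], [-6.22, 0.78, -4.12], [-0.86, 0.10, -0.59]]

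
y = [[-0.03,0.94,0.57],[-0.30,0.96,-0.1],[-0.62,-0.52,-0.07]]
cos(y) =[[1.33, -0.28, 0.08], [0.11, 0.68, 0.13], [-0.11, 0.51, 1.16]]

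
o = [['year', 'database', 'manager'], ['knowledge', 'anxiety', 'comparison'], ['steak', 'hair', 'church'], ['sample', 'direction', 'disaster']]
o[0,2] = 'manager'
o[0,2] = 'manager'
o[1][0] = 'knowledge'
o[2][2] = 'church'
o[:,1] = ['database', 'anxiety', 'hair', 'direction']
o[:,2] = ['manager', 'comparison', 'church', 'disaster']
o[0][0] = 'year'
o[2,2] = 'church'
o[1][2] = 'comparison'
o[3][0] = 'sample'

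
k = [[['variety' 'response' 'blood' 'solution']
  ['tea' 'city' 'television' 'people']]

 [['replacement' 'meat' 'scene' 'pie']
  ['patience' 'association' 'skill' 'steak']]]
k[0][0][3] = 'solution'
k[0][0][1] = 'response'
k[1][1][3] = 'steak'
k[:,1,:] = [['tea', 'city', 'television', 'people'], ['patience', 'association', 'skill', 'steak']]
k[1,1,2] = 'skill'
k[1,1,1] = 'association'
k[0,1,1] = 'city'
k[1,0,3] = 'pie'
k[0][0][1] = 'response'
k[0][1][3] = 'people'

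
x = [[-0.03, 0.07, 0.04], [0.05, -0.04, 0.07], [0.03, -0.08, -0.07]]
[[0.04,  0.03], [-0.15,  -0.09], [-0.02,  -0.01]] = x@[[-1.11, -0.69], [0.66, 0.42], [-0.96, -0.60]]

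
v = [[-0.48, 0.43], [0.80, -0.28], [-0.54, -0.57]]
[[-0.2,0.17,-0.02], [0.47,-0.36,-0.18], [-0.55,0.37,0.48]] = v @[[0.7, -0.51, -0.39], [0.31, -0.17, -0.48]]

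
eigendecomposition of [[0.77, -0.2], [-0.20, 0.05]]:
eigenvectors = [[0.97, 0.25], [-0.25, 0.97]]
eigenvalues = [0.82, -0.0]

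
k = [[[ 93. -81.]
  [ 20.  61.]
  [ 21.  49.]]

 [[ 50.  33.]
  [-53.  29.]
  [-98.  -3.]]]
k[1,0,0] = 50.0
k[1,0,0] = 50.0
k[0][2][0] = 21.0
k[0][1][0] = 20.0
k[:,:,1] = [[-81.0, 61.0, 49.0], [33.0, 29.0, -3.0]]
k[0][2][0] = 21.0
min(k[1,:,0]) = -98.0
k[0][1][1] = 61.0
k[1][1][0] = -53.0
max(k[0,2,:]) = 49.0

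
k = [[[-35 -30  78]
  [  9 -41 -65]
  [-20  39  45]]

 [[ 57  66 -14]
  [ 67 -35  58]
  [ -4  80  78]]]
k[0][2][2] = 45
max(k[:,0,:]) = 78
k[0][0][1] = -30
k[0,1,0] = 9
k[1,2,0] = -4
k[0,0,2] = 78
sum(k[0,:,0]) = -46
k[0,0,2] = 78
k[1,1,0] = 67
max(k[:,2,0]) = -4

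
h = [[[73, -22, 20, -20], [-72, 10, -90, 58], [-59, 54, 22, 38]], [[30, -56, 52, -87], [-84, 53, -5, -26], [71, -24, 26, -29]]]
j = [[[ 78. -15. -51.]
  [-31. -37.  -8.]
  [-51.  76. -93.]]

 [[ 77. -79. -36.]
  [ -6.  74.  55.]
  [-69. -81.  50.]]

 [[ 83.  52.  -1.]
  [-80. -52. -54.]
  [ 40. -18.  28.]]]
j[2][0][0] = 83.0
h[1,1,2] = -5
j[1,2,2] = 50.0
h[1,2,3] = -29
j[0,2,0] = -51.0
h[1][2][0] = 71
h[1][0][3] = -87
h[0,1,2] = -90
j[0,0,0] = 78.0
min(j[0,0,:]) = -51.0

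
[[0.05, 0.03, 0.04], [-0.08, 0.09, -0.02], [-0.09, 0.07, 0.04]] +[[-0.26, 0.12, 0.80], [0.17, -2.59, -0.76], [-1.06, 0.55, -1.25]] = [[-0.21, 0.15, 0.84], [0.09, -2.50, -0.78], [-1.15, 0.62, -1.21]]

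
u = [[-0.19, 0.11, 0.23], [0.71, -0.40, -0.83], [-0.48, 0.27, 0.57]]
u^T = [[-0.19, 0.71, -0.48], [0.11, -0.40, 0.27], [0.23, -0.83, 0.57]]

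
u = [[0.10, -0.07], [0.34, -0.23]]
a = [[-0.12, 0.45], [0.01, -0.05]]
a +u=[[-0.02, 0.38], [0.35, -0.28]]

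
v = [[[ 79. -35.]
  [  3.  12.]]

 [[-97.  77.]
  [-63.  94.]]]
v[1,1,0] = -63.0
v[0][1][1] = 12.0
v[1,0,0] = -97.0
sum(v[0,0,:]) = 44.0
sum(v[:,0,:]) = 24.0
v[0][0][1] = -35.0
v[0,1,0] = 3.0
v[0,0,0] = 79.0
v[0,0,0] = 79.0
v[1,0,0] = -97.0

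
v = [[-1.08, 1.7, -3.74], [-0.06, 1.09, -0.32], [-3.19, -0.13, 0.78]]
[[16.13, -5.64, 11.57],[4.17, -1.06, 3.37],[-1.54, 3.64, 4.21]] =v @[[-0.34, -0.76, -1.77], [2.96, -0.59, 2.58], [-2.87, 1.46, -1.41]]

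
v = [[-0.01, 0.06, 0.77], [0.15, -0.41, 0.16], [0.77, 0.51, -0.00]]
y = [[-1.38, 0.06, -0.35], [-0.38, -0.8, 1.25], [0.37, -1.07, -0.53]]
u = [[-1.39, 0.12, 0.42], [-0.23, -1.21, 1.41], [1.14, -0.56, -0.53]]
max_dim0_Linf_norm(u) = 1.41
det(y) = -2.66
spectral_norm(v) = 0.93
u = v + y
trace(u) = -3.13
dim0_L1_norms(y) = [2.13, 1.93, 2.13]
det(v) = 0.31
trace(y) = -2.71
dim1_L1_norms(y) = [1.79, 2.43, 1.97]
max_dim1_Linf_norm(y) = 1.38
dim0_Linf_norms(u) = [1.39, 1.21, 1.41]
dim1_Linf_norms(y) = [1.38, 1.25, 1.07]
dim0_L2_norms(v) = [0.78, 0.66, 0.79]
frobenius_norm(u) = 2.74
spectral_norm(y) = 1.53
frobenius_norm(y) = 2.44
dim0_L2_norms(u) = [1.81, 1.34, 1.56]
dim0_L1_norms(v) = [0.93, 0.98, 0.93]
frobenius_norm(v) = 1.29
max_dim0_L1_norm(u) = 2.76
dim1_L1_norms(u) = [1.93, 2.85, 2.23]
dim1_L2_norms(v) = [0.77, 0.46, 0.92]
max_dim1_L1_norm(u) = 2.85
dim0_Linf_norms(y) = [1.38, 1.07, 1.25]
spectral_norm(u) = 2.12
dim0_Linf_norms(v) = [0.77, 0.51, 0.77]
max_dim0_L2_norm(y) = 1.48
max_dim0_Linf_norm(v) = 0.77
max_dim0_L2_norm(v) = 0.79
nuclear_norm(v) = 2.14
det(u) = -1.18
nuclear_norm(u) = 4.15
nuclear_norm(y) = 4.19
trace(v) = -0.42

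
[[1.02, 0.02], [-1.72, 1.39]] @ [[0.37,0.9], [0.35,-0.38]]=[[0.38, 0.91], [-0.15, -2.08]]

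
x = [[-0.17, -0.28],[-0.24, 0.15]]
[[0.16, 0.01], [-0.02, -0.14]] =x@[[-0.19, 0.42], [-0.44, -0.29]]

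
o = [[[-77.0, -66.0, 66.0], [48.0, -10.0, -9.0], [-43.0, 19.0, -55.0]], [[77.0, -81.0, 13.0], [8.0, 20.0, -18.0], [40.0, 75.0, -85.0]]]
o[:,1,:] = [[48.0, -10.0, -9.0], [8.0, 20.0, -18.0]]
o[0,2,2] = -55.0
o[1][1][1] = 20.0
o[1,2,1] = 75.0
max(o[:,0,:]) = 77.0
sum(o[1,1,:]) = 10.0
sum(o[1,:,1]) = 14.0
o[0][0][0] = -77.0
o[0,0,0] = -77.0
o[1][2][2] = -85.0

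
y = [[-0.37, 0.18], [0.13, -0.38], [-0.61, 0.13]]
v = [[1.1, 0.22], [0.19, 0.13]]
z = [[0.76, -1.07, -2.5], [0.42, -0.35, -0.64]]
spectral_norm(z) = 2.94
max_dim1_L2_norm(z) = 2.82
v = z @ y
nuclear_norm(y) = 1.11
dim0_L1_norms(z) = [1.18, 1.42, 3.14]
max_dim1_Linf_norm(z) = 2.5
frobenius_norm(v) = 1.15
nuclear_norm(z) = 3.15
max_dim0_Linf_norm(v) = 1.1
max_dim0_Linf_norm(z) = 2.5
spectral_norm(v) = 1.14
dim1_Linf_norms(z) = [2.5, 0.64]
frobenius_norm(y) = 0.85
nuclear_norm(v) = 1.23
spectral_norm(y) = 0.78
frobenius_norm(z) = 2.95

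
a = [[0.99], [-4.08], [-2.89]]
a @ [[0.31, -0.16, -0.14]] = [[0.31, -0.16, -0.14],  [-1.26, 0.65, 0.57],  [-0.90, 0.46, 0.4]]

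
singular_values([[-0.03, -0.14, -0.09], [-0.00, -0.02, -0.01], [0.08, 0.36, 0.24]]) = [0.47, 0.01, 0.0]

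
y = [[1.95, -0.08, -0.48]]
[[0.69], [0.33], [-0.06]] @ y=[[1.35,  -0.06,  -0.33],  [0.64,  -0.03,  -0.16],  [-0.12,  0.00,  0.03]]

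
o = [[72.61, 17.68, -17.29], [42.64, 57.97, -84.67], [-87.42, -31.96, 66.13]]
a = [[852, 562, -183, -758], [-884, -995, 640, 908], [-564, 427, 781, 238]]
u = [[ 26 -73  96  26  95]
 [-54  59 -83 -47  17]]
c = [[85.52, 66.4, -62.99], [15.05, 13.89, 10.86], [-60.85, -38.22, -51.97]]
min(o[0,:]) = -17.29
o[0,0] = 72.61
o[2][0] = -87.42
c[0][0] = 85.52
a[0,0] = 852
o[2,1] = -31.96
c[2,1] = -38.22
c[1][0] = 15.05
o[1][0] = 42.64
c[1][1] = 13.89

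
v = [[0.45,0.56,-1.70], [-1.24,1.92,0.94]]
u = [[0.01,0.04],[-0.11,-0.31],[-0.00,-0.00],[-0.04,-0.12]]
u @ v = [[-0.05, 0.08, 0.02],[0.33, -0.66, -0.10],[0.0, 0.00, 0.0],[0.13, -0.25, -0.04]]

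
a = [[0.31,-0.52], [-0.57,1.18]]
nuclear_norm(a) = 1.49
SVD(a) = [[-0.42, 0.91],[0.91, 0.42]] @ diag([1.4427356291159903, 0.04810306101785513]) @ [[-0.45, 0.89],[0.89, 0.45]]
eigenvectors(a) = [[-0.89, 0.42], [-0.45, -0.91]]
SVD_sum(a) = [[0.27, -0.54], [-0.59, 1.17]] + [[0.04, 0.02], [0.02, 0.01]]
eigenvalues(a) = [0.05, 1.44]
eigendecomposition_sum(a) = [[0.04, 0.02],[0.02, 0.01]] + [[0.27, -0.54], [-0.59, 1.17]]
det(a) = 0.07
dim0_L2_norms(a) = [0.65, 1.29]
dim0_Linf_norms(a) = [0.57, 1.18]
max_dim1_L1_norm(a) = 1.75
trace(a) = 1.49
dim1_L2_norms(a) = [0.61, 1.31]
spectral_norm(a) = 1.44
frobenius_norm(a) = 1.44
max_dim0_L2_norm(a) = 1.29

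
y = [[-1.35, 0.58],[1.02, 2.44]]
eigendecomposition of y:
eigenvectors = [[-0.97,-0.15],  [0.25,-0.99]]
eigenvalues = [-1.5, 2.59]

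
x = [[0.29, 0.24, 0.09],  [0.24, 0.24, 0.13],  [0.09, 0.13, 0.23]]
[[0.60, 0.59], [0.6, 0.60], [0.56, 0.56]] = x @ [[1.34, 1.33], [0.18, 0.18], [1.82, 1.8]]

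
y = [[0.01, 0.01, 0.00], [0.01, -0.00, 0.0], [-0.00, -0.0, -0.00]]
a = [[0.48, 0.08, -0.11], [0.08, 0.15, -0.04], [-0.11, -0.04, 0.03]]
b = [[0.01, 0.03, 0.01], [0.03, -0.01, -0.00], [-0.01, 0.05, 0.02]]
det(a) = 0.00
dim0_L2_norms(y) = [0.01, 0.01, 0.0]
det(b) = -0.00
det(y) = 0.00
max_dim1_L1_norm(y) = 0.02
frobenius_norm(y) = 0.02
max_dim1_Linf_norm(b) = 0.05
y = a @ b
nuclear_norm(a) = 0.66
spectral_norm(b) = 0.06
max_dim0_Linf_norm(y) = 0.01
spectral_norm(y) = 0.02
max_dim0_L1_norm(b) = 0.09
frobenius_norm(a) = 0.54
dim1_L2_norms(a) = [0.5, 0.17, 0.12]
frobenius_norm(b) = 0.07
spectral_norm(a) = 0.53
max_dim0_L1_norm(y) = 0.02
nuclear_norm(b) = 0.10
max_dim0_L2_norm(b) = 0.06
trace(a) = 0.66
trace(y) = 0.01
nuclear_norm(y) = 0.02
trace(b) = 0.02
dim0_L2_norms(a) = [0.5, 0.17, 0.12]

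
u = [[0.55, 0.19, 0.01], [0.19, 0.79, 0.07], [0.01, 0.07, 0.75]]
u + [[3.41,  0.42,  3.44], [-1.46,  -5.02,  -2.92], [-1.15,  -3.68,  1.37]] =[[3.96, 0.61, 3.45], [-1.27, -4.23, -2.85], [-1.14, -3.61, 2.12]]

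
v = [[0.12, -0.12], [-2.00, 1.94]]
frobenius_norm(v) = 2.79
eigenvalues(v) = [-0.0, 2.06]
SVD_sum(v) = [[0.12, -0.12], [-2.0, 1.94]] + [[-0.00, -0.0], [-0.00, -0.00]]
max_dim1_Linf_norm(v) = 2.0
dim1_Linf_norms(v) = [0.12, 2.0]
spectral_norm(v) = 2.79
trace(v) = 2.06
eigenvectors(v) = [[-0.7, 0.06], [-0.72, -1.00]]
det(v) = -0.01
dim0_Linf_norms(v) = [2.0, 1.94]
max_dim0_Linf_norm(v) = 2.0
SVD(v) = [[-0.06, 1.00], [1.0, 0.06]] @ diag([2.791485867304081, 0.002579271521425898]) @ [[-0.72, 0.70], [-0.7, -0.72]]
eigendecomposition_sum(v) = [[-0.0, -0.00], [-0.0, -0.0]] + [[0.12, -0.12], [-2.0, 1.94]]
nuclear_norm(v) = 2.79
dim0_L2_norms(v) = [2.0, 1.94]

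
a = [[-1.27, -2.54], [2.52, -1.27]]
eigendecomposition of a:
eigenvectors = [[(0.71+0j), 0.71-0.00j], [-0.71j, 0.00+0.71j]]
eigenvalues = [(-1.27+2.53j), (-1.27-2.53j)]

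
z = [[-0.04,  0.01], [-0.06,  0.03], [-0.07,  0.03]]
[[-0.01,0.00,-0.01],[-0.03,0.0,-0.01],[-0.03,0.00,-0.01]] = z @ [[0.25, -0.07, 0.18], [-0.36, -0.11, 0.09]]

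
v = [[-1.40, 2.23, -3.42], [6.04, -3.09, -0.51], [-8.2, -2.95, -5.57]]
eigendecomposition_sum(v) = [[2.4,1.07,-0.89], [2.14,0.96,-0.79], [-2.63,-1.18,0.97]] + [[-3.51, -0.47, -3.59], [3.1, 0.41, 3.17], [-5.75, -0.77, -5.89]] + [[-0.29, 1.62, 1.05], [0.80, -4.46, -2.89], [0.18, -1.01, -0.65]]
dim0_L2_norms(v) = [10.28, 4.82, 6.56]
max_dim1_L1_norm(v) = 16.72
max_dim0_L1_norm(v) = 15.64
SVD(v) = [[-0.24,0.11,-0.97], [0.42,-0.88,-0.20], [-0.87,-0.46,0.16]] @ diag([11.471890353478376, 5.343268461373516, 3.4251589550648487]) @ [[0.88, 0.07, 0.48], [-0.33, 0.81, 0.49], [-0.35, -0.59, 0.73]]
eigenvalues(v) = [4.33, -8.98, -5.41]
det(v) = 209.95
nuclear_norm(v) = 20.24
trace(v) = -10.06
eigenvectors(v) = [[-0.58, -0.47, -0.33], [-0.51, 0.42, 0.92], [0.63, -0.78, 0.21]]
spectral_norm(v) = 11.47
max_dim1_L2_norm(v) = 10.34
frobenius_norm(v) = 13.11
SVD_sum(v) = [[-2.38, -0.18, -1.29], [4.25, 0.32, 2.31], [-8.8, -0.65, -4.78]] + [[-0.19, 0.47, 0.29], [1.54, -3.81, -2.31], [0.8, -1.97, -1.2]] + [[1.17, 1.94, -2.41], [0.25, 0.41, -0.51], [-0.20, -0.33, 0.41]]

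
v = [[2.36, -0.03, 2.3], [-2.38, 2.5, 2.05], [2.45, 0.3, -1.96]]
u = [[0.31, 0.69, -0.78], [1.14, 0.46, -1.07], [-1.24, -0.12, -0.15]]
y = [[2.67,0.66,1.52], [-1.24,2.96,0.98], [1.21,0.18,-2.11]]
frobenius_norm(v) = 6.08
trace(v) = 2.90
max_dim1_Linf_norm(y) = 2.96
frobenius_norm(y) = 5.20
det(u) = 0.63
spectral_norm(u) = 2.06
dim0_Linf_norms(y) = [2.67, 2.96, 2.11]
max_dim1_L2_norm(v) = 4.01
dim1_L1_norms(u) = [1.78, 2.67, 1.51]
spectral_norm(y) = 3.56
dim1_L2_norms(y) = [3.14, 3.36, 2.44]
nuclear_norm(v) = 9.89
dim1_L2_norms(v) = [3.3, 4.01, 3.15]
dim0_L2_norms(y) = [3.18, 3.04, 2.78]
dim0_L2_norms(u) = [1.71, 0.84, 1.33]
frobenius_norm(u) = 2.33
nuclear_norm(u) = 3.40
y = v + u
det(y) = -23.87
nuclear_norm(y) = 8.83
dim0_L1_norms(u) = [2.69, 1.27, 2.0]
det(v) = -28.76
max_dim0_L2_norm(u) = 1.71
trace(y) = 3.52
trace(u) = 0.62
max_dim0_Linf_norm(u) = 1.24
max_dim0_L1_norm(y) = 5.12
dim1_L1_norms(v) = [4.69, 6.93, 4.71]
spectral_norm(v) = 4.78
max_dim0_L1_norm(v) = 7.19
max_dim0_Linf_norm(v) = 2.5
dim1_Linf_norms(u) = [0.78, 1.14, 1.24]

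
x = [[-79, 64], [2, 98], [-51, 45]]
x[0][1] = 64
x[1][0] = 2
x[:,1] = [64, 98, 45]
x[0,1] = 64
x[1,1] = 98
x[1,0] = 2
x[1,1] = 98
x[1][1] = 98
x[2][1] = 45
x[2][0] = -51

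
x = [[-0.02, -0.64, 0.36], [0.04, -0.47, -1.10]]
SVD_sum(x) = [[-0.00, 0.04, 0.12], [0.04, -0.4, -1.13]] + [[-0.02, -0.68, 0.24], [-0.0, -0.07, 0.03]]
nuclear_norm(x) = 1.93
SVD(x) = [[-0.11, 0.99],[0.99, 0.11]] @ diag([1.201126469515298, 0.7275954949212616]) @ [[0.03, -0.33, -0.94], [-0.02, -0.94, 0.33]]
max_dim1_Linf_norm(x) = 1.1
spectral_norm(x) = 1.20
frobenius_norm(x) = 1.40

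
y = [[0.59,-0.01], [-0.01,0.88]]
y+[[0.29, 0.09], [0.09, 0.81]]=[[0.88, 0.08], [0.08, 1.69]]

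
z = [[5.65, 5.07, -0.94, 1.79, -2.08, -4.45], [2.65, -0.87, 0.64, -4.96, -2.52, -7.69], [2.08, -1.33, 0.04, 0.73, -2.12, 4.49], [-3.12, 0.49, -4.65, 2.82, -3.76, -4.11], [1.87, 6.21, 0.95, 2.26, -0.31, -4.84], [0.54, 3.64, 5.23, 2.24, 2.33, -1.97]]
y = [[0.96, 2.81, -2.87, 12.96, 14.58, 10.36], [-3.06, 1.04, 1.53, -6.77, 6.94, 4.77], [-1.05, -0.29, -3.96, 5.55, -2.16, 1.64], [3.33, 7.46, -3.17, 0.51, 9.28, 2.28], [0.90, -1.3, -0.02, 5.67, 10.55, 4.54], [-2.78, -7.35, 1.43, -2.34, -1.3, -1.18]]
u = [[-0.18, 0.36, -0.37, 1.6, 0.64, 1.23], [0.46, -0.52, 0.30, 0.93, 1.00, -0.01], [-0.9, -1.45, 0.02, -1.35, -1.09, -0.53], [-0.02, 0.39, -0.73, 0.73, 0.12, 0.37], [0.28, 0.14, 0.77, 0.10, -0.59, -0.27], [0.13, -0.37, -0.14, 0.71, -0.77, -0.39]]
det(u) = 0.02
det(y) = -80.50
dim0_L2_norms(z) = [7.54, 8.96, 7.15, 6.81, 5.9, 11.97]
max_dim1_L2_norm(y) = 22.47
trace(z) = 5.36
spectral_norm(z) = 14.23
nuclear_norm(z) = 41.95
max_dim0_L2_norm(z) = 11.97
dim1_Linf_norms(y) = [14.58, 6.94, 5.55, 9.28, 10.55, 7.35]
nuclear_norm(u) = 8.17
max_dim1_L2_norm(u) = 2.49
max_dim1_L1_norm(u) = 5.34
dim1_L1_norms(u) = [4.38, 3.22, 5.34, 2.36, 2.15, 2.51]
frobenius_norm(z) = 20.32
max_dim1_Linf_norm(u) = 1.6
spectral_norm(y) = 27.93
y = z @ u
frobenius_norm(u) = 4.16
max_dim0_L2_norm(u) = 2.51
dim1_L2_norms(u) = [2.19, 1.56, 2.49, 1.17, 1.06, 1.19]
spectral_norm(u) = 3.35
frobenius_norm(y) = 33.12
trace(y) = 7.92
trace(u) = -0.93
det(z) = -15873.62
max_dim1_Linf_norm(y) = 14.58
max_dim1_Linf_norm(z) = 7.69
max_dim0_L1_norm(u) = 5.42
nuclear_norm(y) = 59.41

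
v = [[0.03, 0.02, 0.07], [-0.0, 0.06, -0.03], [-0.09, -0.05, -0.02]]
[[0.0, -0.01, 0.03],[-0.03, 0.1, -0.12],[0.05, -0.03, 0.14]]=v@[[-0.33, -0.31, -1.04], [-0.44, 1.38, -1.42], [0.27, -0.47, 1.27]]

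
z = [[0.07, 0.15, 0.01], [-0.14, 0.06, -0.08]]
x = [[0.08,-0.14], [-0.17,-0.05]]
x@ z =[[0.03,0.0,0.01],[-0.00,-0.03,0.00]]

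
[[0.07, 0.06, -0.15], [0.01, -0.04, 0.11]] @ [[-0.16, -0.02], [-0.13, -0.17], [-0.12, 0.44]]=[[-0.00, -0.08], [-0.01, 0.06]]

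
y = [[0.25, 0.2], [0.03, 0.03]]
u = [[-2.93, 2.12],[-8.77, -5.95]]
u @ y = [[-0.67,-0.52], [-2.37,-1.93]]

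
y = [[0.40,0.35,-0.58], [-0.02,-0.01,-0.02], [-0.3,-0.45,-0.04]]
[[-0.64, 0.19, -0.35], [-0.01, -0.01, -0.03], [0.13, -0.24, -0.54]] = y @ [[-0.09,0.27,-0.30], [-0.31,0.34,1.3], [0.85,0.07,1.18]]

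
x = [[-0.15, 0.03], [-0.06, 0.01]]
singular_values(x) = [0.16, 0.0]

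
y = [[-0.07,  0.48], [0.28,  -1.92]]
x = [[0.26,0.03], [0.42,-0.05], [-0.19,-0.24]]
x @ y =[[-0.01, 0.07], [-0.04, 0.30], [-0.05, 0.37]]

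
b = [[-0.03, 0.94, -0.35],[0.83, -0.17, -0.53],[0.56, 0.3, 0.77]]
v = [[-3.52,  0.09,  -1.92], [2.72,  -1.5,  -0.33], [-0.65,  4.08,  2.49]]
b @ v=[[2.89,-2.84,-1.12], [-3.04,-1.83,-2.86], [-1.66,2.74,0.74]]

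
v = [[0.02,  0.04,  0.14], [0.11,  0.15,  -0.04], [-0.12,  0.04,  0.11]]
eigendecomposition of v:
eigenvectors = [[-0.23+0.59j, (-0.23-0.59j), (0.29+0j)], [(0.31-0.26j), 0.31+0.26j, (0.96+0j)], [-0.66+0.00j, (-0.66-0j), 0.06+0.00j]]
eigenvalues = [(0.05+0.12j), (0.05-0.12j), (0.18+0j)]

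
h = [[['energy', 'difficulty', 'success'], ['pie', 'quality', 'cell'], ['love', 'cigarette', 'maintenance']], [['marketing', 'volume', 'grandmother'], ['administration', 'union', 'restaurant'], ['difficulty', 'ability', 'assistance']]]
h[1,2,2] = 'assistance'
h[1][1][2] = 'restaurant'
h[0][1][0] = 'pie'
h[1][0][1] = 'volume'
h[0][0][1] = 'difficulty'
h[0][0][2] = 'success'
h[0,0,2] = 'success'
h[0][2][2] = 'maintenance'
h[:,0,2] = ['success', 'grandmother']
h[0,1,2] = 'cell'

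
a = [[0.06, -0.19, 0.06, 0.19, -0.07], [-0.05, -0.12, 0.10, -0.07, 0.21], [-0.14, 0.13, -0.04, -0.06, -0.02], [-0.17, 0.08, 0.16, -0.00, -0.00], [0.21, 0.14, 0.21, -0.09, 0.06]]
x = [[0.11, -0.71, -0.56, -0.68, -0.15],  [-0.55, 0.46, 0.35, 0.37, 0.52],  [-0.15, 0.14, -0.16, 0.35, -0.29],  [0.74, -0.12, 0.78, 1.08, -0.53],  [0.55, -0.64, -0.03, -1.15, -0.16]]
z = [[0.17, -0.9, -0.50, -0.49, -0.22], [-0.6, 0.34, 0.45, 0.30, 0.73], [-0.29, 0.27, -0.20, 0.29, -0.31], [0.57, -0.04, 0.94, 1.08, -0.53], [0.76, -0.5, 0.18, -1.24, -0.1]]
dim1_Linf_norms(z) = [0.9, 0.73, 0.31, 1.08, 1.24]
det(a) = 0.00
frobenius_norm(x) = 2.70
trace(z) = 1.29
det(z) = -0.34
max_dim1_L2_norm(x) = 1.62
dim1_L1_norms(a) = [0.57, 0.55, 0.39, 0.41, 0.71]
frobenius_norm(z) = 2.85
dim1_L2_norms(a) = [0.29, 0.28, 0.21, 0.25, 0.35]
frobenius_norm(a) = 0.62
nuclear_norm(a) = 1.22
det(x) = -0.09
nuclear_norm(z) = 5.39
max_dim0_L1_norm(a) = 0.66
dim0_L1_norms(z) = [2.39, 2.05, 2.27, 3.4, 1.89]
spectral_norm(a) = 0.37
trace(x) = 1.33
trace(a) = -0.04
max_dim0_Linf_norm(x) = 1.15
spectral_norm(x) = 2.11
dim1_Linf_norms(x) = [0.71, 0.55, 0.35, 1.08, 1.15]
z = a + x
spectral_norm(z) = 2.10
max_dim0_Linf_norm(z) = 1.24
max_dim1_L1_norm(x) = 3.25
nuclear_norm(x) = 4.74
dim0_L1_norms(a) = [0.63, 0.66, 0.57, 0.41, 0.36]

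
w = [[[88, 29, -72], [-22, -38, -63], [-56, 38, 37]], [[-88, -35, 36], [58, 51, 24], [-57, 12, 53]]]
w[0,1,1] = -38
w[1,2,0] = -57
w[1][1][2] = 24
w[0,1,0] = -22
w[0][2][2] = 37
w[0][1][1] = -38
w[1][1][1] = 51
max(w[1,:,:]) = 58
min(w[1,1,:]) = 24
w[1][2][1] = 12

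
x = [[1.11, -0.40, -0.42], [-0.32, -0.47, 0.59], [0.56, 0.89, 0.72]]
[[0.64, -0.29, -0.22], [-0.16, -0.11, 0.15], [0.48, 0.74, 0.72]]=x @ [[0.64, 0.05, 0.11], [0.05, 0.57, 0.29], [0.11, 0.29, 0.55]]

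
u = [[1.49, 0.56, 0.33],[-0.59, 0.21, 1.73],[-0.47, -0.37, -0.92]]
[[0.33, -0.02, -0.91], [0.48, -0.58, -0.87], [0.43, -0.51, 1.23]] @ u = [[0.93, 0.52, 0.91], [1.47, 0.47, -0.04], [0.36, -0.32, -1.87]]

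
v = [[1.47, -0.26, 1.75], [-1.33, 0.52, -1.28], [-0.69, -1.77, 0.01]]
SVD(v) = [[-0.77, 0.01, -0.64], [0.63, 0.13, -0.76], [0.08, -0.99, -0.10]] @ diag([2.9865993858036433, 1.9010442664625795, 0.2098923668622765]) @ [[-0.68, 0.13, -0.72], [0.28, 0.96, -0.08], [0.68, -0.26, -0.69]]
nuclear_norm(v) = 5.10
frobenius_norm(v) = 3.55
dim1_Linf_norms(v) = [1.75, 1.33, 1.77]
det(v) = 1.19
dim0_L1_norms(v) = [3.49, 2.55, 3.04]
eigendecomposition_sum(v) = [[0.34+0.37j,(0.47+0.34j),0.28-0.09j], [(-0.28+0.02j),-0.32+0.08j,-0.06+0.15j], [-0.51-0.22j,(-0.63-0.14j),(-0.24+0.21j)]] + [[0.34-0.37j,  (0.47-0.34j),  (0.28+0.09j)], [-0.28-0.02j,  -0.32-0.08j,  (-0.06-0.15j)], [(-0.51+0.22j),  -0.63+0.14j,  (-0.24-0.21j)]] + [[(0.79+0j), (-1.2+0j), (1.2+0j)],[(-0.76-0j), 1.16-0.00j, (-1.16-0j)],[(0.33+0j), (-0.5+0j), (0.5+0j)]]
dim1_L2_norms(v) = [2.3, 1.92, 1.9]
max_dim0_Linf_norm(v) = 1.77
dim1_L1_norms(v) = [3.48, 3.13, 2.47]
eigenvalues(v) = [(-0.23+0.66j), (-0.23-0.66j), (2.45+0j)]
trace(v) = 2.00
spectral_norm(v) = 2.99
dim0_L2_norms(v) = [2.1, 1.86, 2.17]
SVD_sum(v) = [[1.56, -0.30, 1.66], [-1.29, 0.25, -1.37], [-0.15, 0.03, -0.16]] + [[0.00, 0.01, -0.00],[0.07, 0.23, -0.02],[-0.52, -1.81, 0.16]] + [[-0.09, 0.03, 0.09], [-0.11, 0.04, 0.11], [-0.01, 0.01, 0.01]]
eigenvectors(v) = [[0.57+0.25j, 0.57-0.25j, 0.69+0.00j], [-0.32+0.16j, -0.32-0.16j, (-0.67+0j)], [-0.70+0.00j, -0.70-0.00j, 0.29+0.00j]]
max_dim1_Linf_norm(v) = 1.77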